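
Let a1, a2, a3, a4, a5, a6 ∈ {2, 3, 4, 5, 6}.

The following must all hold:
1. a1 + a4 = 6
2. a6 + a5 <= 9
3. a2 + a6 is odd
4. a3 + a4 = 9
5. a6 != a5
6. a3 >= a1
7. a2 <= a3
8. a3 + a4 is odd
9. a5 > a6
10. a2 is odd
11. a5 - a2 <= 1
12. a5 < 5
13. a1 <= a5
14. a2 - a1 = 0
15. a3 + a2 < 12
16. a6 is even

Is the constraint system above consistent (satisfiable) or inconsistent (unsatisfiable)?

Setting (a1, a2, a3, a4, a5, a6) = (3, 3, 6, 3, 4, 2) satisfies everything: constraint 1: a1 + a4 = 6; constraint 2: a6 + a5 = 6; constraint 4: a3 + a4 = 9, and the others follow.

Satisfiable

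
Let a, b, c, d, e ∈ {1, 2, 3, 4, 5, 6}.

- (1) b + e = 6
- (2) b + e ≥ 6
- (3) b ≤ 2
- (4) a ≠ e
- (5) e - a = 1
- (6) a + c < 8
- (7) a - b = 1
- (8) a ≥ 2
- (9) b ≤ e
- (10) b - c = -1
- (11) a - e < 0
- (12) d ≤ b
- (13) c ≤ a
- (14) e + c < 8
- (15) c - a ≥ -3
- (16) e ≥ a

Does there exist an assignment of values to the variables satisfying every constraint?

The assignment a = 3, b = 2, c = 3, d = 1, e = 4 works:
  constraint 1 holds since b + e = 6.
  constraint 2 holds since b + e = 6.
  constraint 5 holds since e - a = 1.
The rest check out directly.

Satisfiable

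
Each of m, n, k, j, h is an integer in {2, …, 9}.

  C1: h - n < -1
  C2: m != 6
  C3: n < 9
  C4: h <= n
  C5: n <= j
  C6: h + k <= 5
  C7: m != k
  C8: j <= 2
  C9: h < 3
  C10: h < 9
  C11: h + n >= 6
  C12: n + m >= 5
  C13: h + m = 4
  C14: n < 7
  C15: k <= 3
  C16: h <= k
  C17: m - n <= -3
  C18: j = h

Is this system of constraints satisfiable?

From constraints 15 and 16: h ≤ k ≤ 3. From constraints 5 and 8: n ≤ j ≤ 2. Hence h + n ≤ 5. But constraint 11 requires h + n ≥ 6, and 6 > 5. Contradiction.

Unsatisfiable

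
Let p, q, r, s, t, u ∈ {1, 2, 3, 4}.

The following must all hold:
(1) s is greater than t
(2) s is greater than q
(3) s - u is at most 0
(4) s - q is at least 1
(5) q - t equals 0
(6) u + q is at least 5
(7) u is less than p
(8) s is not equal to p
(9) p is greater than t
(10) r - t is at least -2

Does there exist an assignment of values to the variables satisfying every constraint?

Satisfiable

One satisfying assignment is p = 4, q = 2, r = 2, s = 3, t = 2, u = 3.
For the less obvious constraints — constraint 3: s - u = 0; constraint 4: s - q = 1; constraint 5: q - t = 0 — and the others hold by inspection.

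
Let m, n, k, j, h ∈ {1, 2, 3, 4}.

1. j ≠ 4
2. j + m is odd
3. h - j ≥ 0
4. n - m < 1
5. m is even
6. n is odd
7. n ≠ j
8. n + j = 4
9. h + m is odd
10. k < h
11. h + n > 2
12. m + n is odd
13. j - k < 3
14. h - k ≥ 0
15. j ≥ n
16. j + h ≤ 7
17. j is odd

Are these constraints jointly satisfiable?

Satisfiable

The assignment m = 2, n = 1, k = 2, j = 3, h = 3 works:
  constraint 3 holds since h - j = 0.
  constraint 4 holds since n - m = -1.
  constraint 8 holds since n + j = 4.
The rest check out directly.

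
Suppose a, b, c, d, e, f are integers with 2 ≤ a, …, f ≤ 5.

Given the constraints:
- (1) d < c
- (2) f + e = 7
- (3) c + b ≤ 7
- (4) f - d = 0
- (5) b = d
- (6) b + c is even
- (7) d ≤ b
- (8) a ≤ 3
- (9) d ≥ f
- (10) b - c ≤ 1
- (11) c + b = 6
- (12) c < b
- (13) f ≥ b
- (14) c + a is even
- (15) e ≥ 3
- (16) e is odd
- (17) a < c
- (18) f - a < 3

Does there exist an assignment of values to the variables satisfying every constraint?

Constraints 1, 9, 12, and 13 give b ≤ f, f ≤ d, d < c, c < b. Chaining: b ≤ f ≤ d < c < b, which forces b < b — impossible.

Unsatisfiable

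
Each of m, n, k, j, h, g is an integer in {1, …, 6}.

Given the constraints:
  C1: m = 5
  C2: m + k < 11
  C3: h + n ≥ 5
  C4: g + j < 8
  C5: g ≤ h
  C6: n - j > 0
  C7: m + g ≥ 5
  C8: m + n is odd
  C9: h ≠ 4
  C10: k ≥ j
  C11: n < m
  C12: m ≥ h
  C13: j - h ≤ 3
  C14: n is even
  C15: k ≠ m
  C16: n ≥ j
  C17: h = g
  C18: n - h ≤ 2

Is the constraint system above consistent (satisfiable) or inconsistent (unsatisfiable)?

Satisfiable

Take m = 5, n = 4, k = 4, j = 3, h = 2, g = 2. Then constraint 2: m + k = 9; constraint 3: h + n = 6, and every other listed constraint is also met.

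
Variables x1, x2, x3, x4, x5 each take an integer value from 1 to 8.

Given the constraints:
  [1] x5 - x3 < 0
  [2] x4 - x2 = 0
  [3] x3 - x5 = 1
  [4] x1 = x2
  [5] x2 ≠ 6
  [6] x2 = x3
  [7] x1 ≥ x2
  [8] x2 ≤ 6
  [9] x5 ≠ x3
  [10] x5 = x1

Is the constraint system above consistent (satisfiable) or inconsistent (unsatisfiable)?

From constraints 4, 6, and 10, x5 = x1 = x2 = x3, so x5 = x3. But constraint 9 says x5 ≠ x3. Contradiction.

Unsatisfiable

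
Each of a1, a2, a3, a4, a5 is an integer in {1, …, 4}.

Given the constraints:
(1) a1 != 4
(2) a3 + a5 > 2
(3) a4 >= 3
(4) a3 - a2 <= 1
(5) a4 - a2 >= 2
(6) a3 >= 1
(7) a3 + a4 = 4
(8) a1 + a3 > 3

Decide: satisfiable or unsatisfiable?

Try a1 = 3, a2 = 1, a3 = 1, a4 = 3, a5 = 4.
Check constraint 2: a3 + a5 = 5; constraint 4: a3 - a2 = 0. The remaining constraints are straightforward to verify.

Satisfiable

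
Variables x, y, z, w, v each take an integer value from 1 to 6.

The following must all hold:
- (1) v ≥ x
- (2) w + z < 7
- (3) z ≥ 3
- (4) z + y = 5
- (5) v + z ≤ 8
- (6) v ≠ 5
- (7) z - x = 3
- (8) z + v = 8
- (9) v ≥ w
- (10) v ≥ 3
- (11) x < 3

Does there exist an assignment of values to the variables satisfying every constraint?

Setting (x, y, z, w, v) = (1, 1, 4, 2, 4) satisfies everything: constraint 2: w + z = 6; constraint 4: z + y = 5; constraint 5: v + z = 8, and the others follow.

Satisfiable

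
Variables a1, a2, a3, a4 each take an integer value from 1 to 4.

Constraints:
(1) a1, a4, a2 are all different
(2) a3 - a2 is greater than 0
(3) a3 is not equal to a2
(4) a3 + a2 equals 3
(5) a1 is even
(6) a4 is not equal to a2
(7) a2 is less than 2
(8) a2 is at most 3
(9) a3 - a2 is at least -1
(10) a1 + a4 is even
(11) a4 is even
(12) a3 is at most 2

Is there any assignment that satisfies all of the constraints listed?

Satisfiable

Take a1 = 2, a2 = 1, a3 = 2, a4 = 4. Then constraint 2: a3 - a2 = 1; constraint 4: a3 + a2 = 3, and every other listed constraint is also met.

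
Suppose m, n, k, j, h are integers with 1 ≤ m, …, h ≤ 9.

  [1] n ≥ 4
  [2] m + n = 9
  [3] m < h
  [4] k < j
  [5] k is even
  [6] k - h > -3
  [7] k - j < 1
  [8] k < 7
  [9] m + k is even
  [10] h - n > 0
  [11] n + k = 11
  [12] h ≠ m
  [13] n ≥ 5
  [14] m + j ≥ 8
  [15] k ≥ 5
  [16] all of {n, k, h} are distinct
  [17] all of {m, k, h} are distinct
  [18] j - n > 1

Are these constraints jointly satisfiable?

Setting (m, n, k, j, h) = (4, 5, 6, 7, 7) satisfies everything: constraint 2: m + n = 9; constraint 6: k - h = -1, and the others follow.

Satisfiable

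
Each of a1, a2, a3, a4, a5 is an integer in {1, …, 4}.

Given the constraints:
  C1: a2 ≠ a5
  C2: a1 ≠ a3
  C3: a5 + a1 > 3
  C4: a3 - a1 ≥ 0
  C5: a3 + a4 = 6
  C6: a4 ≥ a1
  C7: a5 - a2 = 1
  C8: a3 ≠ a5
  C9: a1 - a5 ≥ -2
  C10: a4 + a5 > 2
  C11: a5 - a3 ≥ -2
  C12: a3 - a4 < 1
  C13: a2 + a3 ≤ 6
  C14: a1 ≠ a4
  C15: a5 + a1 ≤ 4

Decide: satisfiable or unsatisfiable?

Satisfiable

The assignment a1 = 2, a2 = 1, a3 = 3, a4 = 3, a5 = 2 works:
  constraint 3 holds since a5 + a1 = 4.
  constraint 4 holds since a3 - a1 = 1.
The rest check out directly.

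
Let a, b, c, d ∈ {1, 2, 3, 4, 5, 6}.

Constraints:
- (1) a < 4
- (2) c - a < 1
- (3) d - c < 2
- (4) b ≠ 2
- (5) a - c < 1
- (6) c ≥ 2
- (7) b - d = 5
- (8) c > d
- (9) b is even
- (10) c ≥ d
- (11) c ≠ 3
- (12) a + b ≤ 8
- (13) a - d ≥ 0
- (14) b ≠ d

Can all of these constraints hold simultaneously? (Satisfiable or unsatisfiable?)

Try a = 2, b = 6, c = 2, d = 1.
Check constraint 2: c - a = 0; constraint 3: d - c = -1. The remaining constraints are straightforward to verify.

Satisfiable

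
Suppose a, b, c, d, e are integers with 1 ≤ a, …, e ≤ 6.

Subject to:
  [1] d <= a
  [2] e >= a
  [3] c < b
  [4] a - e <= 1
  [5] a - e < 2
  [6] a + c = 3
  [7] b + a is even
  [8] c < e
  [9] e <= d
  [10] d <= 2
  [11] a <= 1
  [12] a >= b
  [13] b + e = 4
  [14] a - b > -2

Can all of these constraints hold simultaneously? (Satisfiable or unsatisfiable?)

Unsatisfiable

From constraints 11 and 12: b ≤ a ≤ 1. From constraints 9 and 10: e ≤ d ≤ 2. Hence b + e ≤ 3. But constraint 13 requires b + e = 4, and 4 > 3. Contradiction.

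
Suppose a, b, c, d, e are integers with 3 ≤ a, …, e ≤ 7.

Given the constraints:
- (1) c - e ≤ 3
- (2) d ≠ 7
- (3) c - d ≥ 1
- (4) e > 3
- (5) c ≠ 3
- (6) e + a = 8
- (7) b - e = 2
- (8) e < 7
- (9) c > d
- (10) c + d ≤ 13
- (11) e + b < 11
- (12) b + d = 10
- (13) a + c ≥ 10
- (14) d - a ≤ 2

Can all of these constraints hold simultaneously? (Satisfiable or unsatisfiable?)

One satisfying assignment is a = 4, b = 6, c = 6, d = 4, e = 4.
For the less obvious constraints — constraint 1: c - e = 2; constraint 3: c - d = 2 — and the others hold by inspection.

Satisfiable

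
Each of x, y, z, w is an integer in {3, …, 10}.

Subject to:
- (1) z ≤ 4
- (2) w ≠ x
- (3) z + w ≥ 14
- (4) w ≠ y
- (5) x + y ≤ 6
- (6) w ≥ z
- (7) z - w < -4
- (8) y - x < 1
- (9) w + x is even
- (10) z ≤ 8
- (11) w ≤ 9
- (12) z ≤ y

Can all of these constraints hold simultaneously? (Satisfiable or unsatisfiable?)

From constraint 1: z ≤ 4. From constraint 11: w ≤ 9. Hence z + w ≤ 13. But constraint 3 requires z + w ≥ 14, and 14 > 13. Contradiction.

Unsatisfiable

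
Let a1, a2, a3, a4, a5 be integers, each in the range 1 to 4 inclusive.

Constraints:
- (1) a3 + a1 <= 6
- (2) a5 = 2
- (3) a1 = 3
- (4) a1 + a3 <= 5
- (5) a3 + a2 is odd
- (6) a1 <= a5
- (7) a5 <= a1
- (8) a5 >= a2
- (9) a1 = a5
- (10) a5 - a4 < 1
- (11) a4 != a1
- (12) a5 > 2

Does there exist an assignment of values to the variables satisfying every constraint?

Unsatisfiable

Constraint 3 fixes a1 = 3 and constraint 2 fixes a5 = 2, but constraint 9 requires a1 = a5. Since 3 ≠ 2, contradiction.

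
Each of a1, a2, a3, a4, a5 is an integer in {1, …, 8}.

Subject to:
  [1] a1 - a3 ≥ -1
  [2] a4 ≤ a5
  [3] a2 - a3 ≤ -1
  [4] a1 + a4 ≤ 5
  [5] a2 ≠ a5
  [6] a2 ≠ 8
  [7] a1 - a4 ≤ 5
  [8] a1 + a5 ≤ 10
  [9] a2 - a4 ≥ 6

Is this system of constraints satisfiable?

Unsatisfiable

Constraints 1, 3, 7, and 9 give a4 − a1 ≥ -5, a1 − a3 ≥ -1, a3 − a2 ≥ 1, a2 − a4 ≥ 6.
Adding all 4 inequalities: the left sides telescope to 0, and the right sides sum to (-5) + (-1) + 1 + 6 = 1. So 0 ≥ 1, which is false.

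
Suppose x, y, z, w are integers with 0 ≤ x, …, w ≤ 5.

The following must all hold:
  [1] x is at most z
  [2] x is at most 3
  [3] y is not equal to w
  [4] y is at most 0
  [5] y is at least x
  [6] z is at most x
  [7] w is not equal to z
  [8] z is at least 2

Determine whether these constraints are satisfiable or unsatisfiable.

From constraints 6 and 8: x ≥ z and z ≥ 2, so x ≥ 2. From constraints 4 and 5: x ≤ y and y ≤ 0, so x ≤ 0. But 0 < 2, so no value of x works.

Unsatisfiable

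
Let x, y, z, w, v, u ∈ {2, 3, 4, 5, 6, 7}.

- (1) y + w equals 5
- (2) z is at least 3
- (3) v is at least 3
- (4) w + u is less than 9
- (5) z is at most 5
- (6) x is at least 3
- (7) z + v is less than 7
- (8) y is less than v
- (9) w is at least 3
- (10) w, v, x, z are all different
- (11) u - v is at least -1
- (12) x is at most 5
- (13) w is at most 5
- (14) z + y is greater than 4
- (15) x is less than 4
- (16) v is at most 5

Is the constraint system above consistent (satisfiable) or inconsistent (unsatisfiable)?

Unsatisfiable

Constraints 2, 3, 5, 6, 9, 12, 13, and 16 confine each of w, v, x, z to the 3 values {3, …, 5}.
Constraint 10 requires all 4 of them to be distinct, but only 3 values are available — impossible by the pigeonhole principle.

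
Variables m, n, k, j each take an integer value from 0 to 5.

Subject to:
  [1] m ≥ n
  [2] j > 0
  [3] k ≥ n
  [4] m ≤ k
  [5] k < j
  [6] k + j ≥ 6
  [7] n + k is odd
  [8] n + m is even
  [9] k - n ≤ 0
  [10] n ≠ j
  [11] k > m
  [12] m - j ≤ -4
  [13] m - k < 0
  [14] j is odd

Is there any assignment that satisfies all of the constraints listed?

Constraints 1, 9, and 11 give k ≤ n, n ≤ m, m < k. Chaining: k ≤ n ≤ m < k, which forces k < k — impossible.

Unsatisfiable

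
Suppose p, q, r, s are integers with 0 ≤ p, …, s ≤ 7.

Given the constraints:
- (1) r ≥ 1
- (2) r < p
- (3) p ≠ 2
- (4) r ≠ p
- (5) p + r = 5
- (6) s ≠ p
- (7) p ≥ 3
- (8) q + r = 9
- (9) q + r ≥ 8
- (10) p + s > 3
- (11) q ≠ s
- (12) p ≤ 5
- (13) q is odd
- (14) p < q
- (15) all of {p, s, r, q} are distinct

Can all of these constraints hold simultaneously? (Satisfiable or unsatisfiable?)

Take p = 3, q = 7, r = 2, s = 1. Then constraint 5: p + r = 5; constraint 8: q + r = 9, and every other listed constraint is also met.

Satisfiable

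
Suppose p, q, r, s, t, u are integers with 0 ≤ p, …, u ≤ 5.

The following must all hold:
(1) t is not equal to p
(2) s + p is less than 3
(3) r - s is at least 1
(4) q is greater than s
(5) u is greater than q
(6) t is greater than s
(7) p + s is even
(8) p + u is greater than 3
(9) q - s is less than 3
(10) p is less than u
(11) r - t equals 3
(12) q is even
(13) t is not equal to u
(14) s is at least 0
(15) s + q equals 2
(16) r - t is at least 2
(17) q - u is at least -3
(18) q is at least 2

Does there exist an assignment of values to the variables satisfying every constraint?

Take p = 0, q = 2, r = 4, s = 0, t = 1, u = 4. Then constraint 2: s + p = 0; constraint 3: r - s = 4, and every other listed constraint is also met.

Satisfiable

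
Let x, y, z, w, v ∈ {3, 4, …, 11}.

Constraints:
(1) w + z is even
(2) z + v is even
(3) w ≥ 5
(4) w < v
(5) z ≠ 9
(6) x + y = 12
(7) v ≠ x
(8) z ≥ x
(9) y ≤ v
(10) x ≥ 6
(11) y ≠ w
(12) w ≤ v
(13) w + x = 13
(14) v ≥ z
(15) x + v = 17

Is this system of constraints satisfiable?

Try x = 7, y = 5, z = 10, w = 6, v = 10.
Check constraint 6: x + y = 12; constraint 13: w + x = 13. The remaining constraints are straightforward to verify.

Satisfiable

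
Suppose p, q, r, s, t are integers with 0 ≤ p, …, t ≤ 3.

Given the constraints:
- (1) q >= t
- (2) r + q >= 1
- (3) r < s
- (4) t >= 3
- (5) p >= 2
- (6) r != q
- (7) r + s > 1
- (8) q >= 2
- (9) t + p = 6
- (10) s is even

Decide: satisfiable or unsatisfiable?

The assignment p = 3, q = 3, r = 0, s = 2, t = 3 works:
  constraint 2 holds since r + q = 3.
  constraint 7 holds since r + s = 2.
The rest check out directly.

Satisfiable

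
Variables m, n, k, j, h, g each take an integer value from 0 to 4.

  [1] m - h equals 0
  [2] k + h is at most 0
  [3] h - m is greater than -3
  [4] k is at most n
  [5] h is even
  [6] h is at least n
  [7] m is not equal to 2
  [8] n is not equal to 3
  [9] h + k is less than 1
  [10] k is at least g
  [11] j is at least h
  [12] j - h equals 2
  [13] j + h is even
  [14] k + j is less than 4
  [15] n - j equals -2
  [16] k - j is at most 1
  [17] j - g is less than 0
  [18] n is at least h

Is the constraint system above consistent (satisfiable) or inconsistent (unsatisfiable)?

Constraints 4, 6, 10, 11, and 17 give g ≤ k, k ≤ n, n ≤ h, h ≤ j, j < g. Chaining: g ≤ k ≤ n ≤ h ≤ j < g, which forces g < g — impossible.

Unsatisfiable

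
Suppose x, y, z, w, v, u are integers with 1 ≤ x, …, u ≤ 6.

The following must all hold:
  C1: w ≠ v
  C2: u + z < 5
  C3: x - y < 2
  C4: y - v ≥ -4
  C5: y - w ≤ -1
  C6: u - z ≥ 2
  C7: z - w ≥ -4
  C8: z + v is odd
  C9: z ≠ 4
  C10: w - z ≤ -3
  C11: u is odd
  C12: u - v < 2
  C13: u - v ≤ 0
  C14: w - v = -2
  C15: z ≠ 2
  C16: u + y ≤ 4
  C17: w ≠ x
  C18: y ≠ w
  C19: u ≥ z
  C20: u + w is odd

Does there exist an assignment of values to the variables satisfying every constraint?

Unsatisfiable

Constraints 4, 5, 6, 10, and 13 give y − v ≥ -4, v − u ≥ 0, u − z ≥ 2, z − w ≥ 3, w − y ≥ 1.
Adding all 5 inequalities: the left sides telescope to 0, and the right sides sum to (-4) + 0 + 2 + 3 + 1 = 2. So 0 ≥ 2, which is false.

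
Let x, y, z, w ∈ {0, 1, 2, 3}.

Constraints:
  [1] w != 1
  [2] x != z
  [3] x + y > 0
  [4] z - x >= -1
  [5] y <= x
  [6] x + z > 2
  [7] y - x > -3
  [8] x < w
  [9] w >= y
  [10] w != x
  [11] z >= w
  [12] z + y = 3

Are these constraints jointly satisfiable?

Satisfiable

Setting (x, y, z, w) = (1, 0, 3, 3) satisfies everything: constraint 3: x + y = 1; constraint 4: z - x = 2, and the others follow.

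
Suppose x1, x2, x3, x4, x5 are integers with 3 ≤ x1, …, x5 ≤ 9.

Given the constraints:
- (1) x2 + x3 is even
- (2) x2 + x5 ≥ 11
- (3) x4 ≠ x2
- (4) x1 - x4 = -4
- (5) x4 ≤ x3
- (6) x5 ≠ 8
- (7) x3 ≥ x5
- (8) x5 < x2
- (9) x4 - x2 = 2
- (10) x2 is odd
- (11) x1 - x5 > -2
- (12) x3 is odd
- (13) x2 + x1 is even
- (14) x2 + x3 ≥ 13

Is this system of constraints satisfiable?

Satisfiable

Try x1 = 5, x2 = 7, x3 = 9, x4 = 9, x5 = 5.
Check constraint 2: x2 + x5 = 12; constraint 4: x1 - x4 = -4. The remaining constraints are straightforward to verify.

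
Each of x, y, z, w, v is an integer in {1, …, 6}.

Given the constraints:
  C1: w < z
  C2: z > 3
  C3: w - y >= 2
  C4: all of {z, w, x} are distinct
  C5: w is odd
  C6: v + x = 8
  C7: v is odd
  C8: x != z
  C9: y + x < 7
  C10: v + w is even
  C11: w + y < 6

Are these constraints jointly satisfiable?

One satisfying assignment is x = 5, y = 1, z = 4, w = 3, v = 3.
For the less obvious constraints — constraint 3: w - y = 2; constraint 6: v + x = 8 — and the others hold by inspection.

Satisfiable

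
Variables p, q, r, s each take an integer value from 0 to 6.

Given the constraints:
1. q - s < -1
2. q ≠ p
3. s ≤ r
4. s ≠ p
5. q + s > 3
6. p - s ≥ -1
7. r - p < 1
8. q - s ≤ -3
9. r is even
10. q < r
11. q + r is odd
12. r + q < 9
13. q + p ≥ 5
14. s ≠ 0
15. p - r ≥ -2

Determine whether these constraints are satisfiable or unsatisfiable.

Satisfiable

One satisfying assignment is p = 6, q = 1, r = 6, s = 4.
For the less obvious constraints — constraint 1: q - s = -3; constraint 5: q + s = 5; constraint 6: p - s = 2 — and the others hold by inspection.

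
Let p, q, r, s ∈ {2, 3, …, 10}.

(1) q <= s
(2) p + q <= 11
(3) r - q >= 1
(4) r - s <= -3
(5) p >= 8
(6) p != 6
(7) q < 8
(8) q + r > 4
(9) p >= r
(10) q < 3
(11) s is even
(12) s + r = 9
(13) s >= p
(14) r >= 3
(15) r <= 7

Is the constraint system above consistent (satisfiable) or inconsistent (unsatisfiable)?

Unsatisfiable

From constraints 5 and 13: s ≥ p ≥ 8. From constraint 14: r ≥ 3. Hence s + r ≥ 11. But constraint 12 requires s + r = 9, and 9 < 11. Contradiction.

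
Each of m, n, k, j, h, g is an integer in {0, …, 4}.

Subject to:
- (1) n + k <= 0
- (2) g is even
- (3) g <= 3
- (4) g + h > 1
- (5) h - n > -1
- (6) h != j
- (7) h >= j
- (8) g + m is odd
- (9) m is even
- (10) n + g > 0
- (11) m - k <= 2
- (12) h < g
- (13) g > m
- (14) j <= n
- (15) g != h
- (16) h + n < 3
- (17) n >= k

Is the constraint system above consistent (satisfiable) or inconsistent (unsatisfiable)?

Unsatisfiable

Constraint 2 makes g even and constraint 9 makes m even, so g + m must be even. Constraint 8 says g + m is odd — contradiction.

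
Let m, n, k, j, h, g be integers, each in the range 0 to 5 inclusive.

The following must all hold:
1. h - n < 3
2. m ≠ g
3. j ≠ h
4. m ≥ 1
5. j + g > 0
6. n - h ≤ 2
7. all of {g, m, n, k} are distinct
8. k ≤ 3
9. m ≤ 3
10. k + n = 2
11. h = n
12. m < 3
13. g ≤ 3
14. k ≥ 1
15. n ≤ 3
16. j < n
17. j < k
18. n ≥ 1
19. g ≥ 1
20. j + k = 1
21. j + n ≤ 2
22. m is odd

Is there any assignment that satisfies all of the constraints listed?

Constraints 4, 8, 9, 13, 14, 15, 18, and 19 confine each of g, m, n, k to the 3 values {1, …, 3}.
Constraint 7 requires all 4 of them to be distinct, but only 3 values are available — impossible by the pigeonhole principle.

Unsatisfiable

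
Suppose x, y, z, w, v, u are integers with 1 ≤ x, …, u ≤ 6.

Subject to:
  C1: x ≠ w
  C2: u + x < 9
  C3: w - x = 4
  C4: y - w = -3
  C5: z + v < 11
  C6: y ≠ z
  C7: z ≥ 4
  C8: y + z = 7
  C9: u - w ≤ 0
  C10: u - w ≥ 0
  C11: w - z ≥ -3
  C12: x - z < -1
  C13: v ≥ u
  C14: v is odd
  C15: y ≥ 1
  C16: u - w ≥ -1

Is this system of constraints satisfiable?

Satisfiable

The assignment x = 1, y = 2, z = 5, w = 5, v = 5, u = 5 works:
  constraint 2 holds since u + x = 6.
  constraint 3 holds since w - x = 4.
The rest check out directly.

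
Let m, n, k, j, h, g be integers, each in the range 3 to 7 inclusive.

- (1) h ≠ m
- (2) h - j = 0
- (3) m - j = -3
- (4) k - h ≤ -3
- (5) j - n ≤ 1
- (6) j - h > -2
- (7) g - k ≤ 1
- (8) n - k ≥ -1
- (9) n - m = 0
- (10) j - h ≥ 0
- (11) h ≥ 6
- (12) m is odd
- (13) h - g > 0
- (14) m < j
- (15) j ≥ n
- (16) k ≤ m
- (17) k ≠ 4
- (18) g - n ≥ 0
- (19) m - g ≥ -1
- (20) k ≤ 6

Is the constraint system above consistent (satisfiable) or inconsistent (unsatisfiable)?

Constraints 4, 5, 7, 10, and 18 give k − g ≥ -1, g − n ≥ 0, n − j ≥ -1, j − h ≥ 0, h − k ≥ 3.
Adding all 5 inequalities: the left sides telescope to 0, and the right sides sum to (-1) + 0 + (-1) + 0 + 3 = 1. So 0 ≥ 1, which is false.

Unsatisfiable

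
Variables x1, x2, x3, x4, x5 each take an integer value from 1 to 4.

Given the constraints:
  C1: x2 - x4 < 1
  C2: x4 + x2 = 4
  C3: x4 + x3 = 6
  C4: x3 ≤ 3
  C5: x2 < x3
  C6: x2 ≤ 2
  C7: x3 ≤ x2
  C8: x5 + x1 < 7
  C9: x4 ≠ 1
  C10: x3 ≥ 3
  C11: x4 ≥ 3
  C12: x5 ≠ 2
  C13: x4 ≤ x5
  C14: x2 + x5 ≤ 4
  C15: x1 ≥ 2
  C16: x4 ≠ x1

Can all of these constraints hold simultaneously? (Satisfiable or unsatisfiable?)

Unsatisfiable

From constraints 7 and 10: x2 ≥ x3 ≥ 3. From constraints 11 and 13: x5 ≥ x4 ≥ 3. Hence x2 + x5 ≥ 6. But constraint 14 requires x2 + x5 ≤ 4, and 4 < 6. Contradiction.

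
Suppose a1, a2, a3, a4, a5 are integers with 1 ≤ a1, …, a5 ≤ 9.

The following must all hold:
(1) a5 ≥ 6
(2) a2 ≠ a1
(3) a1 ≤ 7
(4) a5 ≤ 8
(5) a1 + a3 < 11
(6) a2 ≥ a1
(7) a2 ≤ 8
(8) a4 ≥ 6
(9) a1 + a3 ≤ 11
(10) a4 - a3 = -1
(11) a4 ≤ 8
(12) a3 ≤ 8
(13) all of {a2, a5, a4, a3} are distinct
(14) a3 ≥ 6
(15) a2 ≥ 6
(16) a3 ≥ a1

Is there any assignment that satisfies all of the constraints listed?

Constraints 1, 4, 7, 8, 11, 12, 14, and 15 confine each of a2, a5, a4, a3 to the 3 values {6, …, 8}.
Constraint 13 requires all 4 of them to be distinct, but only 3 values are available — impossible by the pigeonhole principle.

Unsatisfiable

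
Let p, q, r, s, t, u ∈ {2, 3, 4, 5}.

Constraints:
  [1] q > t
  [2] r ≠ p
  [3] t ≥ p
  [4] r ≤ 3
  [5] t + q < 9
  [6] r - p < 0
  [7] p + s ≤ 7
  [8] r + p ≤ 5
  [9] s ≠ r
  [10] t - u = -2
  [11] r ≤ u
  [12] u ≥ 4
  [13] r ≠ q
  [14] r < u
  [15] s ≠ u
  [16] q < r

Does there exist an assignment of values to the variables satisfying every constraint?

Constraints 1, 3, 6, and 16 give p ≤ t, t < q, q < r, r < p. Chaining: p ≤ t < q < r < p, which forces p < p — impossible.

Unsatisfiable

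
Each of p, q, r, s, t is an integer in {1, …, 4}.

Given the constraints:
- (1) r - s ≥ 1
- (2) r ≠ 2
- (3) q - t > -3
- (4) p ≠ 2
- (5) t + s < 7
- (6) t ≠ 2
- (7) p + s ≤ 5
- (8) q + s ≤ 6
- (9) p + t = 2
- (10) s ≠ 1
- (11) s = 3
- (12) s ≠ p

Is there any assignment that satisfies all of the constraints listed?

Setting (p, q, r, s, t) = (1, 1, 4, 3, 1) satisfies everything: constraint 1: r - s = 1; constraint 3: q - t = 0, and the others follow.

Satisfiable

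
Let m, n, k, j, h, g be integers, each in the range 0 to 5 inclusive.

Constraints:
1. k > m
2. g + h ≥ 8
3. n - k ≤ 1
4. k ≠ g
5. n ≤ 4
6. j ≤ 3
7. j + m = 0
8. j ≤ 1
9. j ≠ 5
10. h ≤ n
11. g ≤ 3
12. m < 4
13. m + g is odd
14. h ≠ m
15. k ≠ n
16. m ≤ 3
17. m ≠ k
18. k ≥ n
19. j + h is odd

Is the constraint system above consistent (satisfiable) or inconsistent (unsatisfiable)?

From constraint 11: g ≤ 3. From constraints 5 and 10: h ≤ n ≤ 4. Hence g + h ≤ 7. But constraint 2 requires g + h ≥ 8, and 8 > 7. Contradiction.

Unsatisfiable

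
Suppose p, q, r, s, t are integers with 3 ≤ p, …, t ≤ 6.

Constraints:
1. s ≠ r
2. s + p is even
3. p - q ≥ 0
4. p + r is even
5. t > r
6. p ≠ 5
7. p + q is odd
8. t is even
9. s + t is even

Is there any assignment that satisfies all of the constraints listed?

One satisfying assignment is p = 6, q = 3, r = 4, s = 6, t = 6.
For the less obvious constraints — constraint 2: s + p = 12 is even; constraint 3: p - q = 3; constraint 4: p + r = 10 is even — and the others hold by inspection.

Satisfiable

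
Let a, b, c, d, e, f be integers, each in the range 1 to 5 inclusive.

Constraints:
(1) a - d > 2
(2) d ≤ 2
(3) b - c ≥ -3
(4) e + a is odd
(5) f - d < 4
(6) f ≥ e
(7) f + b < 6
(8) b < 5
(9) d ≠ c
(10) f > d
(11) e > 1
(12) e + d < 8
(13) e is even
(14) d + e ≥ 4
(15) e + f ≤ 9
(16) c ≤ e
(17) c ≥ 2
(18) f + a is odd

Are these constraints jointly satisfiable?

Take a = 5, b = 1, c = 4, d = 1, e = 4, f = 4. Then constraint 1: a - d = 4; constraint 3: b - c = -3; constraint 5: f - d = 3, and every other listed constraint is also met.

Satisfiable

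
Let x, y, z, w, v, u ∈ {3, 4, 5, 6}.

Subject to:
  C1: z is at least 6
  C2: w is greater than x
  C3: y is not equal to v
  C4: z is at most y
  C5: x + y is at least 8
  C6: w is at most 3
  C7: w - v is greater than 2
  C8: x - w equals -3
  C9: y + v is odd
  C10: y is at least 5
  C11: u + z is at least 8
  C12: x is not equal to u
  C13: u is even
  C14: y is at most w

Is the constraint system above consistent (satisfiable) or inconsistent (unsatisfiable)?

Unsatisfiable

From constraints 1 and 4: y ≥ z and z ≥ 6, so y ≥ 6. From constraints 6 and 14: y ≤ w and w ≤ 3, so y ≤ 3. But 3 < 6, so no value of y works.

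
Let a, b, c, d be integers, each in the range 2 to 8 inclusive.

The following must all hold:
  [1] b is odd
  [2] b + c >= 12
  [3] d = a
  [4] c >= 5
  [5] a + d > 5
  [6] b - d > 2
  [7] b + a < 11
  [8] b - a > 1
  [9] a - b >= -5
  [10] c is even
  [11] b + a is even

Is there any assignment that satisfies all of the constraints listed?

Satisfiable

The assignment a = 3, b = 7, c = 8, d = 3 works:
  constraint 2 holds since b + c = 15.
  constraint 5 holds since a + d = 6.
The rest check out directly.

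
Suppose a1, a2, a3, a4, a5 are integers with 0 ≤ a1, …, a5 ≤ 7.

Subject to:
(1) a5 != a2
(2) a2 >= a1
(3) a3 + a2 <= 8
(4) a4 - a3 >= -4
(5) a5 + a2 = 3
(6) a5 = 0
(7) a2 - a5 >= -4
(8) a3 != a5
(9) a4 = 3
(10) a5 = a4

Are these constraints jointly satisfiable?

Unsatisfiable

Constraint 6 fixes a5 = 0 and constraint 9 fixes a4 = 3, but constraint 10 requires a5 = a4. Since 0 ≠ 3, contradiction.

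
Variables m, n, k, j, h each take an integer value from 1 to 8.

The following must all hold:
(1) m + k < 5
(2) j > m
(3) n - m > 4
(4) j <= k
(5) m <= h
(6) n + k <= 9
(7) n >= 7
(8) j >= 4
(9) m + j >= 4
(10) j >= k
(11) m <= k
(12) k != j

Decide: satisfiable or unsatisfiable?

Unsatisfiable

From constraint 7: n ≥ 7. From constraints 4 and 8: k ≥ j ≥ 4. Hence n + k ≥ 11. But constraint 6 requires n + k ≤ 9, and 9 < 11. Contradiction.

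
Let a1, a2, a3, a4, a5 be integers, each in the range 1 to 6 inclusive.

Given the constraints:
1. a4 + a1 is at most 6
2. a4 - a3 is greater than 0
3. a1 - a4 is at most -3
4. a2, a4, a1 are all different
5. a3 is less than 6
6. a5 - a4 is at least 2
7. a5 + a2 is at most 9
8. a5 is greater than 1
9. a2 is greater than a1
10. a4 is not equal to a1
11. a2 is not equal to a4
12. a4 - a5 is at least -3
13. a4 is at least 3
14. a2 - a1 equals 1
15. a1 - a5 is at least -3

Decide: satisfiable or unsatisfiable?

Constraints 3, 6, and 15 give a5 − a4 ≥ 2, a4 − a1 ≥ 3, a1 − a5 ≥ -3.
Adding all 3 inequalities: the left sides telescope to 0, and the right sides sum to 2 + 3 + (-3) = 2. So 0 ≥ 2, which is false.

Unsatisfiable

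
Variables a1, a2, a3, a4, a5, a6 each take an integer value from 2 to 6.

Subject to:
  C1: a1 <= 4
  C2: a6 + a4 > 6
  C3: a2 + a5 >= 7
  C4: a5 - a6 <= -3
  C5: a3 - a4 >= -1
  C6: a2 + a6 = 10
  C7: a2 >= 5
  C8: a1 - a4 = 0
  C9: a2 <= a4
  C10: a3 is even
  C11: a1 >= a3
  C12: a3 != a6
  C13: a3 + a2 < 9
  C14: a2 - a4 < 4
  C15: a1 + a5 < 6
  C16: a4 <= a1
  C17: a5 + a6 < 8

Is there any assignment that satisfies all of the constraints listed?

From constraints 7 and 9: a4 ≥ a2 and a2 ≥ 5, so a4 ≥ 5. From constraints 1 and 16: a4 ≤ a1 and a1 ≤ 4, so a4 ≤ 4. But 4 < 5, so no value of a4 works.

Unsatisfiable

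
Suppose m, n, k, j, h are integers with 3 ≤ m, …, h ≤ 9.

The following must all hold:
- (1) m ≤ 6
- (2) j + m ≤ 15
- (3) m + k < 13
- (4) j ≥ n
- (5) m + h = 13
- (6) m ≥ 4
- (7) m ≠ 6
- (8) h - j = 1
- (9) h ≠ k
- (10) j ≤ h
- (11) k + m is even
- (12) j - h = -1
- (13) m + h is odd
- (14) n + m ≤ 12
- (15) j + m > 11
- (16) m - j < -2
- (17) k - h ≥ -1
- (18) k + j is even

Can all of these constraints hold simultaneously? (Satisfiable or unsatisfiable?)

Satisfiable

Setting (m, n, k, j, h) = (4, 7, 8, 8, 9) satisfies everything: constraint 2: j + m = 12; constraint 3: m + k = 12, and the others follow.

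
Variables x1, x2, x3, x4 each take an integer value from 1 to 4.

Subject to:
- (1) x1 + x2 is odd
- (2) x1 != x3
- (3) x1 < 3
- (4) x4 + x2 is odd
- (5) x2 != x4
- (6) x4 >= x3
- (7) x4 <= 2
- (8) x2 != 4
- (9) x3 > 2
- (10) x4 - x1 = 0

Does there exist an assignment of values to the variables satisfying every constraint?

Unsatisfiable

From constraint 9: x3 ≥ 3. From constraints 6 and 7: x3 ≤ x4 and x4 ≤ 2, so x3 ≤ 2. But 2 < 3, so no value of x3 works.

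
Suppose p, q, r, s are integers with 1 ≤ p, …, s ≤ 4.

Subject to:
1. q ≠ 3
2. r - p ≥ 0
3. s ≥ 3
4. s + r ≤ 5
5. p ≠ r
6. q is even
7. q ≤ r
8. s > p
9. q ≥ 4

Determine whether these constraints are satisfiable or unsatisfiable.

From constraint 3: s ≥ 3. From constraints 7 and 9: r ≥ q ≥ 4. Hence s + r ≥ 7. But constraint 4 requires s + r ≤ 5, and 5 < 7. Contradiction.

Unsatisfiable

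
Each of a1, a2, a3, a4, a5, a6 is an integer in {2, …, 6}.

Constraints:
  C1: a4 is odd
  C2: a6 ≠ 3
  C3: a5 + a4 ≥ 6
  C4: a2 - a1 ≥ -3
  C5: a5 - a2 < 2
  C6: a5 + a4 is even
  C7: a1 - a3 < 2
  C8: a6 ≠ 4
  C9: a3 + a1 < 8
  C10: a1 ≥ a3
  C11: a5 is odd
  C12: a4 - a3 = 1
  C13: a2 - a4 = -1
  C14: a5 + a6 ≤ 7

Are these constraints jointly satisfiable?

Satisfiable

The assignment a1 = 3, a2 = 2, a3 = 2, a4 = 3, a5 = 3, a6 = 2 works:
  constraint 3 holds since a5 + a4 = 6.
  constraint 4 holds since a2 - a1 = -1.
The rest check out directly.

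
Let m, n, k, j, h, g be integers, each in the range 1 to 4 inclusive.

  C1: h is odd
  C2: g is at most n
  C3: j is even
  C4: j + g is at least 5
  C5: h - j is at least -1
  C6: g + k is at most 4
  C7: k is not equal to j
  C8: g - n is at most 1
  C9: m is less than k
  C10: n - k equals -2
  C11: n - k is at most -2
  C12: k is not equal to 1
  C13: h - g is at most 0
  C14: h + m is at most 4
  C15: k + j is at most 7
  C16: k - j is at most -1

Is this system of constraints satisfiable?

Constraints 5, 8, 11, 13, and 16 give k − n ≥ 2, n − g ≥ -1, g − h ≥ 0, h − j ≥ -1, j − k ≥ 1.
Adding all 5 inequalities: the left sides telescope to 0, and the right sides sum to 2 + (-1) + 0 + (-1) + 1 = 1. So 0 ≥ 1, which is false.

Unsatisfiable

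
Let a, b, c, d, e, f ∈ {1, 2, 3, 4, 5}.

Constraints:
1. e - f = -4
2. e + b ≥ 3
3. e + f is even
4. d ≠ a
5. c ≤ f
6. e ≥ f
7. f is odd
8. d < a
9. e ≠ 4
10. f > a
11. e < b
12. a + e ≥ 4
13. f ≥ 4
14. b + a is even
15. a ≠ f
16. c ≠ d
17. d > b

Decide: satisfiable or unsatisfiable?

Unsatisfiable

Constraints 6, 8, 10, 11, and 17 give e < b, b < d, d < a, a < f, f ≤ e. Chaining: e < b < d < a < f ≤ e, which forces e < e — impossible.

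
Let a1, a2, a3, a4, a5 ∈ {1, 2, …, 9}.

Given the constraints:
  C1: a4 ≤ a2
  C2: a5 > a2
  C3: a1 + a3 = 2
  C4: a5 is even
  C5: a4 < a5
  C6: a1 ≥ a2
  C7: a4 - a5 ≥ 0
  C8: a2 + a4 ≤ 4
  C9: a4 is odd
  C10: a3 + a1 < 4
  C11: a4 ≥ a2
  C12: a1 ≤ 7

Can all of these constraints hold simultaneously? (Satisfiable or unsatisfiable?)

Unsatisfiable

Constraints 1, 2, and 7 give a5 ≤ a4, a4 ≤ a2, a2 < a5. Chaining: a5 ≤ a4 ≤ a2 < a5, which forces a5 < a5 — impossible.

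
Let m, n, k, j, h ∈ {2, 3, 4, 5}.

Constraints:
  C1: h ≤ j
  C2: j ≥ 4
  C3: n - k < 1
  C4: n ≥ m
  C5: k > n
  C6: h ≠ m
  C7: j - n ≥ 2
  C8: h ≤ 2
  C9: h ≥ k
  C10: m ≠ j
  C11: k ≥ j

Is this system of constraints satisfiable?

Unsatisfiable

From constraints 2 and 11: k ≥ j and j ≥ 4, so k ≥ 4. From constraints 8 and 9: k ≤ h and h ≤ 2, so k ≤ 2. But 2 < 4, so no value of k works.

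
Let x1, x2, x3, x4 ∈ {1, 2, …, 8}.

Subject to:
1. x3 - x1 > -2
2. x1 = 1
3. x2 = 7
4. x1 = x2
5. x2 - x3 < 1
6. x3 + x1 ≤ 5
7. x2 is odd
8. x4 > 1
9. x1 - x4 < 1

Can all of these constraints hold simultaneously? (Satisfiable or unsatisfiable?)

Unsatisfiable

Constraint 2 fixes x1 = 1 and constraint 3 fixes x2 = 7, but constraint 4 requires x1 = x2. Since 1 ≠ 7, contradiction.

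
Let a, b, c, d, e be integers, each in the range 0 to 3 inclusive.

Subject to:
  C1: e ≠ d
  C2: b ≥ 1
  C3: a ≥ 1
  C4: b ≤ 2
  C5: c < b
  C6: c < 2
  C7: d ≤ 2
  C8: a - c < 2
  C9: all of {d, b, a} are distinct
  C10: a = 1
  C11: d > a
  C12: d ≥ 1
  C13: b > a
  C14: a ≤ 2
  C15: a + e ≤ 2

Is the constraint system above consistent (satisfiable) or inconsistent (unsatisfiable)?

Constraints 2, 3, 4, 7, 12, and 14 confine each of d, b, a to the 2 values {1, 2}.
Constraint 9 requires all 3 of them to be distinct, but only 2 values are available — impossible by the pigeonhole principle.

Unsatisfiable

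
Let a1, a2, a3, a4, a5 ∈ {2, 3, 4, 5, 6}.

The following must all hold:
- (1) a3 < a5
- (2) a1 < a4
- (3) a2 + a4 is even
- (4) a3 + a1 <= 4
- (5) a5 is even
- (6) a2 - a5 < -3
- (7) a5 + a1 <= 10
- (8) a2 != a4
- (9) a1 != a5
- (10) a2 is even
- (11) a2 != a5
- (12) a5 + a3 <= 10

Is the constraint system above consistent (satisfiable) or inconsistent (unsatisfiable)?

Satisfiable

The assignment a1 = 2, a2 = 2, a3 = 2, a4 = 4, a5 = 6 works:
  constraint 4 holds since a3 + a1 = 4.
  constraint 6 holds since a2 - a5 = -4.
  constraint 7 holds since a5 + a1 = 8.
The rest check out directly.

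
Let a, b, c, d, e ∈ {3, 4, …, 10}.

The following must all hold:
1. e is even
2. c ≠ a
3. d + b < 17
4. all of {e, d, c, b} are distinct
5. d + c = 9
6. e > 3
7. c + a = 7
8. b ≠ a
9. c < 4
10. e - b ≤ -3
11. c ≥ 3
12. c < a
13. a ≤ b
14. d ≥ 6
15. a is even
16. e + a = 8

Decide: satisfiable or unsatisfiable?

Satisfiable

The assignment a = 4, b = 9, c = 3, d = 6, e = 4 works:
  constraint 3 holds since d + b = 15.
  constraint 5 holds since d + c = 9.
  constraint 7 holds since c + a = 7.
The rest check out directly.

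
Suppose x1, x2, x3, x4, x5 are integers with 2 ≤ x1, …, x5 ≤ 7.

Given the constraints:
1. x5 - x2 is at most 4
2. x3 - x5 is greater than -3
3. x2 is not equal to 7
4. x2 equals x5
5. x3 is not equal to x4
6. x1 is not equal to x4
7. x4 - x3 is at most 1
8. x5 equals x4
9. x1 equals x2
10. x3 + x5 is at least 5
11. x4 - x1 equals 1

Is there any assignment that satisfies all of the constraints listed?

Unsatisfiable

From constraints 4, 8, and 9, x1 = x2 = x5 = x4, so x1 = x4. But constraint 6 says x1 ≠ x4. Contradiction.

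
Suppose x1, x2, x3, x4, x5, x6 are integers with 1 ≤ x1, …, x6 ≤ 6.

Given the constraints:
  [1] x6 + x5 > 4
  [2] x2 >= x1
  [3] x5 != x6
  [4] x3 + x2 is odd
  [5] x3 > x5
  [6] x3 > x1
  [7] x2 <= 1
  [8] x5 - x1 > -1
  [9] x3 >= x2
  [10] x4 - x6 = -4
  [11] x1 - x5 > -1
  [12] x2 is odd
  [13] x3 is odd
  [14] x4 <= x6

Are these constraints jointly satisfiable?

Constraint 13 makes x3 odd and constraint 12 makes x2 odd, so x3 + x2 must be even. Constraint 4 says x3 + x2 is odd — contradiction.

Unsatisfiable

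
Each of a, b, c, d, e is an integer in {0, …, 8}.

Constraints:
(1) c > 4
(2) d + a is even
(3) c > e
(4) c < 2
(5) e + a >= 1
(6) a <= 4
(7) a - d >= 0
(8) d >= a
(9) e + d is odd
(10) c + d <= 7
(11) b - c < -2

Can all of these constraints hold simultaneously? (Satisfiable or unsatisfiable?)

From constraint 1: c ≥ 5. From constraint 4: c ≤ 1. But 1 < 5, so no value of c works.

Unsatisfiable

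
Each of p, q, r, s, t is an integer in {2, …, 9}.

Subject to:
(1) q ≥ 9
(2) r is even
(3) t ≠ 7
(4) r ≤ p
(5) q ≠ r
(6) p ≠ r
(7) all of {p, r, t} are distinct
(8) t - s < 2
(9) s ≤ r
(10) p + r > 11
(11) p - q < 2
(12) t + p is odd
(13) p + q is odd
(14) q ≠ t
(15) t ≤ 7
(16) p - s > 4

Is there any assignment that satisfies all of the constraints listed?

Satisfiable

The assignment p = 8, q = 9, r = 6, s = 3, t = 3 works:
  constraint 8 holds since t - s = 0.
  constraint 10 holds since p + r = 14.
  constraint 11 holds since p - q = -1.
The rest check out directly.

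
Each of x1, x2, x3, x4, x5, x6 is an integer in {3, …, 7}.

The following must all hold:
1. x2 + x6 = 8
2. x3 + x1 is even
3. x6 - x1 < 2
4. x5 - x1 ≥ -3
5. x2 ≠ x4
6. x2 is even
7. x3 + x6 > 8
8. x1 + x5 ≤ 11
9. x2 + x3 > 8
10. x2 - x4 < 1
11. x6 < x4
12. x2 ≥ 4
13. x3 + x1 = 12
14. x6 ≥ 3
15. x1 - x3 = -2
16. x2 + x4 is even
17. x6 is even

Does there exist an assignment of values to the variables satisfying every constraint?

The assignment x1 = 5, x2 = 4, x3 = 7, x4 = 6, x5 = 3, x6 = 4 works:
  constraint 1 holds since x2 + x6 = 8.
  constraint 3 holds since x6 - x1 = -1.
The rest check out directly.

Satisfiable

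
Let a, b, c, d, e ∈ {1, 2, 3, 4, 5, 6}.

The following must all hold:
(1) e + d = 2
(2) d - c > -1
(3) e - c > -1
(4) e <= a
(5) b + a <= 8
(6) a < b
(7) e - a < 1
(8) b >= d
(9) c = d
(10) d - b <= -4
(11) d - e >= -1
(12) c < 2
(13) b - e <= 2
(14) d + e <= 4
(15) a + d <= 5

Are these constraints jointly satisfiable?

Unsatisfiable

Constraints 10, 11, and 13 give b − d ≥ 4, d − e ≥ -1, e − b ≥ -2.
Adding all 3 inequalities: the left sides telescope to 0, and the right sides sum to 4 + (-1) + (-2) = 1. So 0 ≥ 1, which is false.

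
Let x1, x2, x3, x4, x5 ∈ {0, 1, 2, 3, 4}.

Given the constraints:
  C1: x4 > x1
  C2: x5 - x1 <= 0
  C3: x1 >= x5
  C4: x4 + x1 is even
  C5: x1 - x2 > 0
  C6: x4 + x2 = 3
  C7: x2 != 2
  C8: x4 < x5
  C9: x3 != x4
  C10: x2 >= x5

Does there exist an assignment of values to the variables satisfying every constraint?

Constraints 1, 5, 8, and 10 give x1 < x4, x4 < x5, x5 ≤ x2, x2 < x1. Chaining: x1 < x4 < x5 ≤ x2 < x1, which forces x1 < x1 — impossible.

Unsatisfiable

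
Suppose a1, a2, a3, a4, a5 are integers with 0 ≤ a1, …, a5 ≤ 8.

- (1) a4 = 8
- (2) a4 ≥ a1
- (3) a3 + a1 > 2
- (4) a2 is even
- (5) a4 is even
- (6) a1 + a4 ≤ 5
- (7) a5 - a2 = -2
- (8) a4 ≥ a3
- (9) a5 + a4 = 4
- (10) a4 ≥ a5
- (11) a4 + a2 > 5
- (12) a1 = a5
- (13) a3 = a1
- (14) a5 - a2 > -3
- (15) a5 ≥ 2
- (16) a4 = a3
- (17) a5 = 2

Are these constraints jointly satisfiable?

Unsatisfiable

Constraint 1 fixes a4 = 8 and constraint 17 fixes a5 = 2. Constraints 12, 13, and 16 give a4 = a3 = a1 = a5, so a4 = a5. But 8 ≠ 2 — contradiction.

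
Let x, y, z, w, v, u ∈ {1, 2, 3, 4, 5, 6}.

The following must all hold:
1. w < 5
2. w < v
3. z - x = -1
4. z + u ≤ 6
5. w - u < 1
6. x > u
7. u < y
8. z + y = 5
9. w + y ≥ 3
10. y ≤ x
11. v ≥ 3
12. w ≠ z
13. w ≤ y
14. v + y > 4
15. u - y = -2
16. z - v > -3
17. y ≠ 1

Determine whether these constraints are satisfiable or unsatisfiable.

Satisfiable

Try x = 3, y = 3, z = 2, w = 1, v = 3, u = 1.
Check constraint 3: z - x = -1; constraint 4: z + u = 3; constraint 5: w - u = 0. The remaining constraints are straightforward to verify.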